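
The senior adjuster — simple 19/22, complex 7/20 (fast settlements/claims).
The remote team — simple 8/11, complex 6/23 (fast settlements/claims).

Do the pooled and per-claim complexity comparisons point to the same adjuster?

Yes

Simple: the senior adjuster 19/22 = 86.4%, the remote team 8/11 = 72.7% → the senior adjuster
Complex: the senior adjuster 7/20 = 35.0%, the remote team 6/23 = 26.1% → the senior adjuster
Overall: the senior adjuster 26/42 = 61.9%, the remote team 14/34 = 41.2% → the senior adjuster
The senior adjuster wins overall and in every claim group — no reversal.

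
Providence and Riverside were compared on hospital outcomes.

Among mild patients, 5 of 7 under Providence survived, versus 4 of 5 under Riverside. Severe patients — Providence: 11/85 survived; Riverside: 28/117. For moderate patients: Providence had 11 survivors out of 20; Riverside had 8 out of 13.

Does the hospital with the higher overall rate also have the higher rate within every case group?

Mild: Providence 5/7 = 71.4%, Riverside 4/5 = 80.0% → Riverside
Severe: Providence 11/85 = 12.9%, Riverside 28/117 = 23.9% → Riverside
Moderate: Providence 11/20 = 55.0%, Riverside 8/13 = 61.5% → Riverside
Overall: Providence 27/112 = 24.1%, Riverside 40/135 = 29.6% → Riverside
Riverside wins overall and in every case group — no reversal.

Yes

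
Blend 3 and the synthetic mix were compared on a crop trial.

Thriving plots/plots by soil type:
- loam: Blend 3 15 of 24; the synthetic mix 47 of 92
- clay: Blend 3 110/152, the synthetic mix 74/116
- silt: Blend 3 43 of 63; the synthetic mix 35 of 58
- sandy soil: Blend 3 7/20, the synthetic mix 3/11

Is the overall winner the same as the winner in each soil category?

Yes

Loam: Blend 3 15/24 = 62.5%, the synthetic mix 47/92 = 51.1% → Blend 3
Clay: Blend 3 110/152 = 72.4%, the synthetic mix 74/116 = 63.8% → Blend 3
Silt: Blend 3 43/63 = 68.3%, the synthetic mix 35/58 = 60.3% → Blend 3
Sandy soil: Blend 3 7/20 = 35.0%, the synthetic mix 3/11 = 27.3% → Blend 3
Overall: Blend 3 175/259 = 67.6%, the synthetic mix 159/277 = 57.4% → Blend 3
Blend 3 wins overall and in every soil group — no reversal.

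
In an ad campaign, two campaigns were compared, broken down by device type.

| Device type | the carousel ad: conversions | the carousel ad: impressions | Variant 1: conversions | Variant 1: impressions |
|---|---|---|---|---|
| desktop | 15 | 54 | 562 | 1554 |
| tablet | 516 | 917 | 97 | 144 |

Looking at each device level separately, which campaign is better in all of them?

Variant 1

Desktop: the carousel ad 15/54 = 27.8%, Variant 1 562/1554 = 36.2% → Variant 1
Tablet: the carousel ad 516/917 = 56.3%, Variant 1 97/144 = 67.4% → Variant 1
Variant 1 has the higher rate in both groups.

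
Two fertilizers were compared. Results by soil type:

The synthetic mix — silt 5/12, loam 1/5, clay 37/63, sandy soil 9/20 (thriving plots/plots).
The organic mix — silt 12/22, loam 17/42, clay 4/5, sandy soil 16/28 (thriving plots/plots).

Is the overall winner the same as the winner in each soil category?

No

Silt: the synthetic mix 5/12 = 41.7%, the organic mix 12/22 = 54.5% → the organic mix
Loam: the synthetic mix 1/5 = 20.0%, the organic mix 17/42 = 40.5% → the organic mix
Clay: the synthetic mix 37/63 = 58.7%, the organic mix 4/5 = 80.0% → the organic mix
Sandy soil: the synthetic mix 9/20 = 45.0%, the organic mix 16/28 = 57.1% → the organic mix
Overall: the synthetic mix 52/100 = 52.0%, the organic mix 49/97 = 50.5% → the synthetic mix
The organic mix wins each soil group but the synthetic mix wins overall — the comparison reverses. The organic mix's plots skew toward loam, which has a lower base rate.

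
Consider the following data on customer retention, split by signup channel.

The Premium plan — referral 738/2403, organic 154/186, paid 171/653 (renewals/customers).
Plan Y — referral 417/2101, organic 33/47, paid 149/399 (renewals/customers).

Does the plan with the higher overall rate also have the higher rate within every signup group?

No

Referral: the Premium plan 738/2403 = 30.7%, Plan Y 417/2101 = 19.8% → the Premium plan
Organic: the Premium plan 154/186 = 82.8%, Plan Y 33/47 = 70.2% → the Premium plan
Paid: the Premium plan 171/653 = 26.2%, Plan Y 149/399 = 37.3% → Plan Y
Overall: the Premium plan 1063/3242 = 32.8%, Plan Y 599/2547 = 23.5% → the Premium plan
Neither sweeps: the Premium plan wins 2 of 3 groups, Plan Y wins 1. The Premium plan wins overall but not every group — no Simpson reversal.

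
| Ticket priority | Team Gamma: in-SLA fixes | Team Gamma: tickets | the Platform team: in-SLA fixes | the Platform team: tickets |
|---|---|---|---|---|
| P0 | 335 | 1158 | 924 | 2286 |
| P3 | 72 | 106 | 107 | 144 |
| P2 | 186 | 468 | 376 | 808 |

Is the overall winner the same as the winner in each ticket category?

Yes

P0: Team Gamma 335/1158 = 28.9%, the Platform team 924/2286 = 40.4% → the Platform team
P3: Team Gamma 72/106 = 67.9%, the Platform team 107/144 = 74.3% → the Platform team
P2: Team Gamma 186/468 = 39.7%, the Platform team 376/808 = 46.5% → the Platform team
Overall: Team Gamma 593/1732 = 34.2%, the Platform team 1407/3238 = 43.5% → the Platform team
The Platform team wins overall and in every ticket group — no reversal.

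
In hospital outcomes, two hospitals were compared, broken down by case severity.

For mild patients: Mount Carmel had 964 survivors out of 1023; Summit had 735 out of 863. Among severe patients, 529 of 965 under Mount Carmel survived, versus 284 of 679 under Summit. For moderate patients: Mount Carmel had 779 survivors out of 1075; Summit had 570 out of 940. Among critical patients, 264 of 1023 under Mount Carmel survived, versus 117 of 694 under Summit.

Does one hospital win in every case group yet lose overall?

No

Mild: Mount Carmel 964/1023 = 94.2%, Summit 735/863 = 85.2% → Mount Carmel
Severe: Mount Carmel 529/965 = 54.8%, Summit 284/679 = 41.8% → Mount Carmel
Moderate: Mount Carmel 779/1075 = 72.5%, Summit 570/940 = 60.6% → Mount Carmel
Critical: Mount Carmel 264/1023 = 25.8%, Summit 117/694 = 16.9% → Mount Carmel
Overall: Mount Carmel 2536/4086 = 62.1%, Summit 1706/3176 = 53.7% → Mount Carmel
Mount Carmel wins overall and in every case group — no reversal.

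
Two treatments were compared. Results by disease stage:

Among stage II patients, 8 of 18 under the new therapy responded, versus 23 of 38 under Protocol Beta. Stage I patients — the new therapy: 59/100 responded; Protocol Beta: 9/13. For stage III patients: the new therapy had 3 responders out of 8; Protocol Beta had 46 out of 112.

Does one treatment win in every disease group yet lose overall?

Stage II: the new therapy 8/18 = 44.4%, Protocol Beta 23/38 = 60.5% → Protocol Beta
Stage I: the new therapy 59/100 = 59.0%, Protocol Beta 9/13 = 69.2% → Protocol Beta
Stage III: the new therapy 3/8 = 37.5%, Protocol Beta 46/112 = 41.1% → Protocol Beta
Overall: the new therapy 70/126 = 55.6%, Protocol Beta 78/163 = 47.9% → the new therapy
Protocol Beta wins each disease group but the new therapy wins overall — the comparison reverses. Protocol Beta's patients skew toward stage III, which has a lower base rate.

Yes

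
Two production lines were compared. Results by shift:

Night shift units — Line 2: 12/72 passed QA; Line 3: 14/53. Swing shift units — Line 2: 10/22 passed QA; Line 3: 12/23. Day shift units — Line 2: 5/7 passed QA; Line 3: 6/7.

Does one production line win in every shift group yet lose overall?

Night shift: Line 2 12/72 = 16.7%, Line 3 14/53 = 26.4% → Line 3
Swing shift: Line 2 10/22 = 45.5%, Line 3 12/23 = 52.2% → Line 3
Day shift: Line 2 5/7 = 71.4%, Line 3 6/7 = 85.7% → Line 3
Overall: Line 2 27/101 = 26.7%, Line 3 32/83 = 38.6% → Line 3
Line 3 wins overall and in every shift group — no reversal.

No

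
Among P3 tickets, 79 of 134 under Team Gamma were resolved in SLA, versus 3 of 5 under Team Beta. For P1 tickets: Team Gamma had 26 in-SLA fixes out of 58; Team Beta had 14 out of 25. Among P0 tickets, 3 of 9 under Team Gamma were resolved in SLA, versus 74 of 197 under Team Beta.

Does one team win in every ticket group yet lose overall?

Yes

P3: Team Gamma 79/134 = 59.0%, Team Beta 3/5 = 60.0% → Team Beta
P1: Team Gamma 26/58 = 44.8%, Team Beta 14/25 = 56.0% → Team Beta
P0: Team Gamma 3/9 = 33.3%, Team Beta 74/197 = 37.6% → Team Beta
Overall: Team Gamma 108/201 = 53.7%, Team Beta 91/227 = 40.1% → Team Gamma
Team Beta wins each ticket group but Team Gamma wins overall — the comparison reverses. Team Beta's tickets skew toward P0, which has a lower base rate.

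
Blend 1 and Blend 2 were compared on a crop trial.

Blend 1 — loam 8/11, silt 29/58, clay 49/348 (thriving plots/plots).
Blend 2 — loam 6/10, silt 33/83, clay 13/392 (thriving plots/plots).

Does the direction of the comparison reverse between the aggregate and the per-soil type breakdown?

No

Loam: Blend 1 8/11 = 72.7%, Blend 2 6/10 = 60.0% → Blend 1
Silt: Blend 1 29/58 = 50.0%, Blend 2 33/83 = 39.8% → Blend 1
Clay: Blend 1 49/348 = 14.1%, Blend 2 13/392 = 3.3% → Blend 1
Overall: Blend 1 86/417 = 20.6%, Blend 2 52/485 = 10.7% → Blend 1
Blend 1 wins overall and in every soil group — no reversal.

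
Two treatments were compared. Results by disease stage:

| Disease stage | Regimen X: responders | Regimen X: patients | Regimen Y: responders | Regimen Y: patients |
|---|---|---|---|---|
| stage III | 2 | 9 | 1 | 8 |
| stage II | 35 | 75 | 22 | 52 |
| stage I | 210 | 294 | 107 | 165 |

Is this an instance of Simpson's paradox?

No

Stage III: Regimen X 2/9 = 22.2%, Regimen Y 1/8 = 12.5% → Regimen X
Stage II: Regimen X 35/75 = 46.7%, Regimen Y 22/52 = 42.3% → Regimen X
Stage I: Regimen X 210/294 = 71.4%, Regimen Y 107/165 = 64.8% → Regimen X
Overall: Regimen X 247/378 = 65.3%, Regimen Y 130/225 = 57.8% → Regimen X
Regimen X wins overall and in every disease group — no reversal.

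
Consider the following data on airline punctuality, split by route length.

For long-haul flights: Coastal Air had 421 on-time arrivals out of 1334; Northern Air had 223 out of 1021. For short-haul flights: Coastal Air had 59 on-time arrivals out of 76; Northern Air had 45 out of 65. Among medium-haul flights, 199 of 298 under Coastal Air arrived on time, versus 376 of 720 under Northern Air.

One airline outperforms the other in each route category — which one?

Long-haul: Coastal Air 421/1334 = 31.6%, Northern Air 223/1021 = 21.8% → Coastal Air
Short-haul: Coastal Air 59/76 = 77.6%, Northern Air 45/65 = 69.2% → Coastal Air
Medium-haul: Coastal Air 199/298 = 66.8%, Northern Air 376/720 = 52.2% → Coastal Air
Coastal Air has the higher rate in all 3 groups.

Coastal Air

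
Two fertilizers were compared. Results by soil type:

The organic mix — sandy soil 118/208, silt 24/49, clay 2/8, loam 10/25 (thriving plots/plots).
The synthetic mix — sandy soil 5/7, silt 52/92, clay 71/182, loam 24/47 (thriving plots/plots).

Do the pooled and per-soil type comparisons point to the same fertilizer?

Sandy soil: the organic mix 118/208 = 56.7%, the synthetic mix 5/7 = 71.4% → the synthetic mix
Silt: the organic mix 24/49 = 49.0%, the synthetic mix 52/92 = 56.5% → the synthetic mix
Clay: the organic mix 2/8 = 25.0%, the synthetic mix 71/182 = 39.0% → the synthetic mix
Loam: the organic mix 10/25 = 40.0%, the synthetic mix 24/47 = 51.1% → the synthetic mix
Overall: the organic mix 154/290 = 53.1%, the synthetic mix 152/328 = 46.3% → the organic mix
The synthetic mix wins each soil group but the organic mix wins overall — the comparison reverses. The synthetic mix's plots skew toward clay, which has a lower base rate.

No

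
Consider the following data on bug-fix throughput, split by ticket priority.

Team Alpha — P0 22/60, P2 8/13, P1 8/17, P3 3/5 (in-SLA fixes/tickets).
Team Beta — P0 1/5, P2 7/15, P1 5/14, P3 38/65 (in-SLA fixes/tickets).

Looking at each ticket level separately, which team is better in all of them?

P0: Team Alpha 22/60 = 36.7%, Team Beta 1/5 = 20.0% → Team Alpha
P2: Team Alpha 8/13 = 61.5%, Team Beta 7/15 = 46.7% → Team Alpha
P1: Team Alpha 8/17 = 47.1%, Team Beta 5/14 = 35.7% → Team Alpha
P3: Team Alpha 3/5 = 60.0%, Team Beta 38/65 = 58.5% → Team Alpha
Team Alpha has the higher rate in all 4 groups.

Team Alpha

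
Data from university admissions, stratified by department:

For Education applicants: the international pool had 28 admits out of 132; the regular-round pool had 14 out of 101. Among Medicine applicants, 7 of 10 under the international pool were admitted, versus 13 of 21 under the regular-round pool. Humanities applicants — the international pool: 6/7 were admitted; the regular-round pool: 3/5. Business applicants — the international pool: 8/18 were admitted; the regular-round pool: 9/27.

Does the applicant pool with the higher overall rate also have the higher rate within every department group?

Yes

Education: the international pool 28/132 = 21.2%, the regular-round pool 14/101 = 13.9% → the international pool
Medicine: the international pool 7/10 = 70.0%, the regular-round pool 13/21 = 61.9% → the international pool
Humanities: the international pool 6/7 = 85.7%, the regular-round pool 3/5 = 60.0% → the international pool
Business: the international pool 8/18 = 44.4%, the regular-round pool 9/27 = 33.3% → the international pool
Overall: the international pool 49/167 = 29.3%, the regular-round pool 39/154 = 25.3% → the international pool
The international pool wins overall and in every department group — no reversal.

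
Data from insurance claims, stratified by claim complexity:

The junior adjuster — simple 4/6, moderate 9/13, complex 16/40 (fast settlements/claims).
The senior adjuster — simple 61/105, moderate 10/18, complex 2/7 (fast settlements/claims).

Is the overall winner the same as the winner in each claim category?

Simple: the junior adjuster 4/6 = 66.7%, the senior adjuster 61/105 = 58.1% → the junior adjuster
Moderate: the junior adjuster 9/13 = 69.2%, the senior adjuster 10/18 = 55.6% → the junior adjuster
Complex: the junior adjuster 16/40 = 40.0%, the senior adjuster 2/7 = 28.6% → the junior adjuster
Overall: the junior adjuster 29/59 = 49.2%, the senior adjuster 73/130 = 56.2% → the senior adjuster
The junior adjuster wins each claim group but the senior adjuster wins overall — the comparison reverses. The junior adjuster's claims skew toward complex, which has a lower base rate.

No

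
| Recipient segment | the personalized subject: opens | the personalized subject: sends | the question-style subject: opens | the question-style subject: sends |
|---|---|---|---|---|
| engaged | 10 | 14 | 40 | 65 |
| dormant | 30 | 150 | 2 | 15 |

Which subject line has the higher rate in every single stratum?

the personalized subject

Engaged: the personalized subject 10/14 = 71.4%, the question-style subject 40/65 = 61.5% → the personalized subject
Dormant: the personalized subject 30/150 = 20.0%, the question-style subject 2/15 = 13.3% → the personalized subject
The personalized subject has the higher rate in both groups.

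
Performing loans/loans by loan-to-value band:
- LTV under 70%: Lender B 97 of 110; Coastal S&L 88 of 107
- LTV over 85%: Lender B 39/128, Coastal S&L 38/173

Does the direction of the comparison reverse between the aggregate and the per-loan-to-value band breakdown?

No

LTV under 70%: Lender B 97/110 = 88.2%, Coastal S&L 88/107 = 82.2% → Lender B
LTV over 85%: Lender B 39/128 = 30.5%, Coastal S&L 38/173 = 22.0% → Lender B
Overall: Lender B 136/238 = 57.1%, Coastal S&L 126/280 = 45.0% → Lender B
Lender B wins overall and in every loan-to-value group — no reversal.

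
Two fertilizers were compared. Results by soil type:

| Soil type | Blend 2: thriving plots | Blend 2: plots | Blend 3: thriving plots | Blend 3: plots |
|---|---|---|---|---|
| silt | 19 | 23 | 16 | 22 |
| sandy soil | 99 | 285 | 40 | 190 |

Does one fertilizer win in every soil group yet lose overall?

No

Silt: Blend 2 19/23 = 82.6%, Blend 3 16/22 = 72.7% → Blend 2
Sandy soil: Blend 2 99/285 = 34.7%, Blend 3 40/190 = 21.1% → Blend 2
Overall: Blend 2 118/308 = 38.3%, Blend 3 56/212 = 26.4% → Blend 2
Blend 2 wins overall and in every soil group — no reversal.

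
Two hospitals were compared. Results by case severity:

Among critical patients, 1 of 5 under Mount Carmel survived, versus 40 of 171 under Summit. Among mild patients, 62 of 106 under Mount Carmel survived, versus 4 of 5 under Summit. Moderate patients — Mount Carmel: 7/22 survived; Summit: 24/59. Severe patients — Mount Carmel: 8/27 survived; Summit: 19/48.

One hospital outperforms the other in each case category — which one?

Critical: Mount Carmel 1/5 = 20.0%, Summit 40/171 = 23.4% → Summit
Mild: Mount Carmel 62/106 = 58.5%, Summit 4/5 = 80.0% → Summit
Moderate: Mount Carmel 7/22 = 31.8%, Summit 24/59 = 40.7% → Summit
Severe: Mount Carmel 8/27 = 29.6%, Summit 19/48 = 39.6% → Summit
Summit has the higher rate in all 4 groups.

Summit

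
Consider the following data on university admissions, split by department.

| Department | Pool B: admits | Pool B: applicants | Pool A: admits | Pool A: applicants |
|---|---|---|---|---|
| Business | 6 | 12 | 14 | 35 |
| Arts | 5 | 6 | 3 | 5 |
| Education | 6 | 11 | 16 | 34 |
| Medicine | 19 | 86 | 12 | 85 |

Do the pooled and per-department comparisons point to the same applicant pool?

Yes

Business: Pool B 6/12 = 50.0%, Pool A 14/35 = 40.0% → Pool B
Arts: Pool B 5/6 = 83.3%, Pool A 3/5 = 60.0% → Pool B
Education: Pool B 6/11 = 54.5%, Pool A 16/34 = 47.1% → Pool B
Medicine: Pool B 19/86 = 22.1%, Pool A 12/85 = 14.1% → Pool B
Overall: Pool B 36/115 = 31.3%, Pool A 45/159 = 28.3% → Pool B
Pool B wins overall and in every department group — no reversal.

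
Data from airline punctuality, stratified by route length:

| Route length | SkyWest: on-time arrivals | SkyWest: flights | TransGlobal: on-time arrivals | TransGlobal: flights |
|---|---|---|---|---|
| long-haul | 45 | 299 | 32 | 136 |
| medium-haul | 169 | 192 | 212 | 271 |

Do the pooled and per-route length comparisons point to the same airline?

Long-haul: SkyWest 45/299 = 15.1%, TransGlobal 32/136 = 23.5% → TransGlobal
Medium-haul: SkyWest 169/192 = 88.0%, TransGlobal 212/271 = 78.2% → SkyWest
Overall: SkyWest 214/491 = 43.6%, TransGlobal 244/407 = 60.0% → TransGlobal
Neither sweeps: SkyWest wins 1 of 2 groups, TransGlobal wins 1. TransGlobal wins overall but not every group — no Simpson reversal.

No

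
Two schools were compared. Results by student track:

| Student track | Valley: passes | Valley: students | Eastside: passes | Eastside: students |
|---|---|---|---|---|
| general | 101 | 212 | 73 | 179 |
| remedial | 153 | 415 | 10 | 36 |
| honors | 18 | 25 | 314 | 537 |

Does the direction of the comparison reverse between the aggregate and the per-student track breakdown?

Yes

General: Valley 101/212 = 47.6%, Eastside 73/179 = 40.8% → Valley
Remedial: Valley 153/415 = 36.9%, Eastside 10/36 = 27.8% → Valley
Honors: Valley 18/25 = 72.0%, Eastside 314/537 = 58.5% → Valley
Overall: Valley 272/652 = 41.7%, Eastside 397/752 = 52.8% → Eastside
Valley wins each student group but Eastside wins overall — the comparison reverses. Valley's students skew toward remedial, which has a lower base rate.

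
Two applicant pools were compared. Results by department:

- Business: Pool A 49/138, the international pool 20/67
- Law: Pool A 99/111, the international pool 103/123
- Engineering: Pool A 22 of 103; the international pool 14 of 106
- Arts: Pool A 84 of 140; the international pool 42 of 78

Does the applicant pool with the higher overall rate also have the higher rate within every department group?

Business: Pool A 49/138 = 35.5%, the international pool 20/67 = 29.9% → Pool A
Law: Pool A 99/111 = 89.2%, the international pool 103/123 = 83.7% → Pool A
Engineering: Pool A 22/103 = 21.4%, the international pool 14/106 = 13.2% → Pool A
Arts: Pool A 84/140 = 60.0%, the international pool 42/78 = 53.8% → Pool A
Overall: Pool A 254/492 = 51.6%, the international pool 179/374 = 47.9% → Pool A
Pool A wins overall and in every department group — no reversal.

Yes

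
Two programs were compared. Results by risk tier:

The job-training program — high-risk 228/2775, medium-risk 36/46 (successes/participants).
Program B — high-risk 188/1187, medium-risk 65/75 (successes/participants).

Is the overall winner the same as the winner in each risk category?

Yes

High-risk: the job-training program 228/2775 = 8.2%, Program B 188/1187 = 15.8% → Program B
Medium-risk: the job-training program 36/46 = 78.3%, Program B 65/75 = 86.7% → Program B
Overall: the job-training program 264/2821 = 9.4%, Program B 253/1262 = 20.0% → Program B
Program B wins overall and in every risk group — no reversal.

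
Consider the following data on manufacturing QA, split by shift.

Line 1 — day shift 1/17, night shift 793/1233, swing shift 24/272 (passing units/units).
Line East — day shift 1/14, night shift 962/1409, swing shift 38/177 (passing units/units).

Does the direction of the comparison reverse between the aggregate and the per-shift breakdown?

Day shift: Line 1 1/17 = 5.9%, Line East 1/14 = 7.1% → Line East
Night shift: Line 1 793/1233 = 64.3%, Line East 962/1409 = 68.3% → Line East
Swing shift: Line 1 24/272 = 8.8%, Line East 38/177 = 21.5% → Line East
Overall: Line 1 818/1522 = 53.7%, Line East 1001/1600 = 62.6% → Line East
Line East wins overall and in every shift group — no reversal.

No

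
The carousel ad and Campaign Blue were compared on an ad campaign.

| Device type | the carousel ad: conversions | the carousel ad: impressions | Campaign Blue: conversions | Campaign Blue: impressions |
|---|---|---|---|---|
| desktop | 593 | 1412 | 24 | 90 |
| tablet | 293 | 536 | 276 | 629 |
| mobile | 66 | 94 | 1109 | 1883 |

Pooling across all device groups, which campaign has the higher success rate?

Desktop: the carousel ad 593/1412 = 42.0%, Campaign Blue 24/90 = 26.7% → the carousel ad
Tablet: the carousel ad 293/536 = 54.7%, Campaign Blue 276/629 = 43.9% → the carousel ad
Mobile: the carousel ad 66/94 = 70.2%, Campaign Blue 1109/1883 = 58.9% → the carousel ad
Overall: the carousel ad 952/2042 = 46.6%, Campaign Blue 1409/2602 = 54.2% → Campaign Blue
(The carousel ad wins every device group but Campaign Blue wins overall — the carousel ad's impressions skew toward the low-rate desktop group.)

Campaign Blue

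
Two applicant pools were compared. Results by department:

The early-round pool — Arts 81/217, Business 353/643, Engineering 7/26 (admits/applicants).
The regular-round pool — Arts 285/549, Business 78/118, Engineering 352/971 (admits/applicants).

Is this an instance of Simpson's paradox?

Arts: the early-round pool 81/217 = 37.3%, the regular-round pool 285/549 = 51.9% → the regular-round pool
Business: the early-round pool 353/643 = 54.9%, the regular-round pool 78/118 = 66.1% → the regular-round pool
Engineering: the early-round pool 7/26 = 26.9%, the regular-round pool 352/971 = 36.3% → the regular-round pool
Overall: the early-round pool 441/886 = 49.8%, the regular-round pool 715/1638 = 43.7% → the early-round pool
The regular-round pool wins each department group but the early-round pool wins overall — the comparison reverses. The regular-round pool's applicants skew toward Engineering, which has a lower base rate.

Yes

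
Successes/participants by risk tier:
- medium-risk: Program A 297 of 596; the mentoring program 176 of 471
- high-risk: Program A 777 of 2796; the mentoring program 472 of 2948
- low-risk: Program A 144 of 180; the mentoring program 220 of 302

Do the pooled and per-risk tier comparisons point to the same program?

Medium-risk: Program A 297/596 = 49.8%, the mentoring program 176/471 = 37.4% → Program A
High-risk: Program A 777/2796 = 27.8%, the mentoring program 472/2948 = 16.0% → Program A
Low-risk: Program A 144/180 = 80.0%, the mentoring program 220/302 = 72.8% → Program A
Overall: Program A 1218/3572 = 34.1%, the mentoring program 868/3721 = 23.3% → Program A
Program A wins overall and in every risk group — no reversal.

Yes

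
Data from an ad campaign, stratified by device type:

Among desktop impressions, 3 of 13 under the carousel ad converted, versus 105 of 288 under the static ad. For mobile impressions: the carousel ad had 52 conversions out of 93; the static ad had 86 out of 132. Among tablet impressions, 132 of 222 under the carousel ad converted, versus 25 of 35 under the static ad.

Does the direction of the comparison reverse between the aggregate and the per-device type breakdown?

Desktop: the carousel ad 3/13 = 23.1%, the static ad 105/288 = 36.5% → the static ad
Mobile: the carousel ad 52/93 = 55.9%, the static ad 86/132 = 65.2% → the static ad
Tablet: the carousel ad 132/222 = 59.5%, the static ad 25/35 = 71.4% → the static ad
Overall: the carousel ad 187/328 = 57.0%, the static ad 216/455 = 47.5% → the carousel ad
The static ad wins each device group but the carousel ad wins overall — the comparison reverses. The static ad's impressions skew toward desktop, which has a lower base rate.

Yes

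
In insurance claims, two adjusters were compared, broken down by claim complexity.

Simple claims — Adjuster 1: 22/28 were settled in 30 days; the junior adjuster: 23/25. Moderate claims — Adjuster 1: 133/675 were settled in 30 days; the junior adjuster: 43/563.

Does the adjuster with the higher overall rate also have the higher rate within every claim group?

No

Simple: Adjuster 1 22/28 = 78.6%, the junior adjuster 23/25 = 92.0% → the junior adjuster
Moderate: Adjuster 1 133/675 = 19.7%, the junior adjuster 43/563 = 7.6% → Adjuster 1
Overall: Adjuster 1 155/703 = 22.0%, the junior adjuster 66/588 = 11.2% → Adjuster 1
Neither sweeps: Adjuster 1 wins 1 of 2 groups, the junior adjuster wins 1. Adjuster 1 wins overall but not every group — no Simpson reversal.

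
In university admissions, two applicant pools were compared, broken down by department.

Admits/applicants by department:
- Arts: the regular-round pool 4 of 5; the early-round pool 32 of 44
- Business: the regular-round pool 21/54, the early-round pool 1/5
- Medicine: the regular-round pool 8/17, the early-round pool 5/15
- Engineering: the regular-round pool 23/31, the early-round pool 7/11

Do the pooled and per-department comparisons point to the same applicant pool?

Arts: the regular-round pool 4/5 = 80.0%, the early-round pool 32/44 = 72.7% → the regular-round pool
Business: the regular-round pool 21/54 = 38.9%, the early-round pool 1/5 = 20.0% → the regular-round pool
Medicine: the regular-round pool 8/17 = 47.1%, the early-round pool 5/15 = 33.3% → the regular-round pool
Engineering: the regular-round pool 23/31 = 74.2%, the early-round pool 7/11 = 63.6% → the regular-round pool
Overall: the regular-round pool 56/107 = 52.3%, the early-round pool 45/75 = 60.0% → the early-round pool
The regular-round pool wins each department group but the early-round pool wins overall — the comparison reverses. The regular-round pool's applicants skew toward Business, which has a lower base rate.

No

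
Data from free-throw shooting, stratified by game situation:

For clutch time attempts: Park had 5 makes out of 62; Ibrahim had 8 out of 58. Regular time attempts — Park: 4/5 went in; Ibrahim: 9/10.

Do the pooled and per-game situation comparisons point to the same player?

Clutch time: Park 5/62 = 8.1%, Ibrahim 8/58 = 13.8% → Ibrahim
Regular time: Park 4/5 = 80.0%, Ibrahim 9/10 = 90.0% → Ibrahim
Overall: Park 9/67 = 13.4%, Ibrahim 17/68 = 25.0% → Ibrahim
Ibrahim wins overall and in every game group — no reversal.

Yes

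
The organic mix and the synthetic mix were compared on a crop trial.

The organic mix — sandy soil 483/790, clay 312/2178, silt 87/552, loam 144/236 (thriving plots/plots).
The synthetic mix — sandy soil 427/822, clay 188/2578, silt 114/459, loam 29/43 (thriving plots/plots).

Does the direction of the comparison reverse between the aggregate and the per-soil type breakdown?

No

Sandy soil: the organic mix 483/790 = 61.1%, the synthetic mix 427/822 = 51.9% → the organic mix
Clay: the organic mix 312/2178 = 14.3%, the synthetic mix 188/2578 = 7.3% → the organic mix
Silt: the organic mix 87/552 = 15.8%, the synthetic mix 114/459 = 24.8% → the synthetic mix
Loam: the organic mix 144/236 = 61.0%, the synthetic mix 29/43 = 67.4% → the synthetic mix
Overall: the organic mix 1026/3756 = 27.3%, the synthetic mix 758/3902 = 19.4% → the organic mix
Neither sweeps: the organic mix wins 2 of 4 groups, the synthetic mix wins 2. The organic mix wins overall but not every group — no Simpson reversal.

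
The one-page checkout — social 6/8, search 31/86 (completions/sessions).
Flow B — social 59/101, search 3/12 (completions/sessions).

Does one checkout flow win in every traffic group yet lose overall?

Social: the one-page checkout 6/8 = 75.0%, Flow B 59/101 = 58.4% → the one-page checkout
Search: the one-page checkout 31/86 = 36.0%, Flow B 3/12 = 25.0% → the one-page checkout
Overall: the one-page checkout 37/94 = 39.4%, Flow B 62/113 = 54.9% → Flow B
The one-page checkout wins each traffic group but Flow B wins overall — the comparison reverses. The one-page checkout's sessions skew toward search, which has a lower base rate.

Yes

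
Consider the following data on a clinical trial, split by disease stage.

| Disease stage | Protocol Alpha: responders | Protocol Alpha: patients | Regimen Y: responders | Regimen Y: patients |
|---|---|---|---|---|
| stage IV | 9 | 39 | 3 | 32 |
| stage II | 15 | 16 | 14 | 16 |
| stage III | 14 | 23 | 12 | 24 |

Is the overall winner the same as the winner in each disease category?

Stage IV: Protocol Alpha 9/39 = 23.1%, Regimen Y 3/32 = 9.4% → Protocol Alpha
Stage II: Protocol Alpha 15/16 = 93.8%, Regimen Y 14/16 = 87.5% → Protocol Alpha
Stage III: Protocol Alpha 14/23 = 60.9%, Regimen Y 12/24 = 50.0% → Protocol Alpha
Overall: Protocol Alpha 38/78 = 48.7%, Regimen Y 29/72 = 40.3% → Protocol Alpha
Protocol Alpha wins overall and in every disease group — no reversal.

Yes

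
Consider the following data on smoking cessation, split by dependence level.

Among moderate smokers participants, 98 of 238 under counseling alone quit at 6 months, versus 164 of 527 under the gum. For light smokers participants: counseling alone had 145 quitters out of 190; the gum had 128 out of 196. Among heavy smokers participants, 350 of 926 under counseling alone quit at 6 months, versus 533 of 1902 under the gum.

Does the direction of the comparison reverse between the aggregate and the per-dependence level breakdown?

No

Moderate smokers: counseling alone 98/238 = 41.2%, the gum 164/527 = 31.1% → counseling alone
Light smokers: counseling alone 145/190 = 76.3%, the gum 128/196 = 65.3% → counseling alone
Heavy smokers: counseling alone 350/926 = 37.8%, the gum 533/1902 = 28.0% → counseling alone
Overall: counseling alone 593/1354 = 43.8%, the gum 825/2625 = 31.4% → counseling alone
Counseling alone wins overall and in every dependence group — no reversal.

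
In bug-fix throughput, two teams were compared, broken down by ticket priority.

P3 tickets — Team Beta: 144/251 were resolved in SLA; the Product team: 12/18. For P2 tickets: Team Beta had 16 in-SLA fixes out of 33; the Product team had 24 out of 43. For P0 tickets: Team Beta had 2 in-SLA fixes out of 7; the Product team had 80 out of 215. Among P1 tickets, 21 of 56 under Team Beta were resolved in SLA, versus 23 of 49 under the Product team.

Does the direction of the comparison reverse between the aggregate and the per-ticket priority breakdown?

Yes

P3: Team Beta 144/251 = 57.4%, the Product team 12/18 = 66.7% → the Product team
P2: Team Beta 16/33 = 48.5%, the Product team 24/43 = 55.8% → the Product team
P0: Team Beta 2/7 = 28.6%, the Product team 80/215 = 37.2% → the Product team
P1: Team Beta 21/56 = 37.5%, the Product team 23/49 = 46.9% → the Product team
Overall: Team Beta 183/347 = 52.7%, the Product team 139/325 = 42.8% → Team Beta
The Product team wins each ticket group but Team Beta wins overall — the comparison reverses. The Product team's tickets skew toward P0, which has a lower base rate.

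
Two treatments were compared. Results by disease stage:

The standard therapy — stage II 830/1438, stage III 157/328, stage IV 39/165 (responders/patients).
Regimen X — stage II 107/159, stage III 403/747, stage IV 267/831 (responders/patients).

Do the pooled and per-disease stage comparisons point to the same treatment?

Stage II: the standard therapy 830/1438 = 57.7%, Regimen X 107/159 = 67.3% → Regimen X
Stage III: the standard therapy 157/328 = 47.9%, Regimen X 403/747 = 53.9% → Regimen X
Stage IV: the standard therapy 39/165 = 23.6%, Regimen X 267/831 = 32.1% → Regimen X
Overall: the standard therapy 1026/1931 = 53.1%, Regimen X 777/1737 = 44.7% → the standard therapy
Regimen X wins each disease group but the standard therapy wins overall — the comparison reverses. Regimen X's patients skew toward stage IV, which has a lower base rate.

No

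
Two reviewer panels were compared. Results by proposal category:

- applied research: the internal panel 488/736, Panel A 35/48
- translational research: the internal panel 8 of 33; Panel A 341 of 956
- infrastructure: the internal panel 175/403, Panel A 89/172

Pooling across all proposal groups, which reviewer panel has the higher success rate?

Applied research: the internal panel 488/736 = 66.3%, Panel A 35/48 = 72.9% → Panel A
Translational research: the internal panel 8/33 = 24.2%, Panel A 341/956 = 35.7% → Panel A
Infrastructure: the internal panel 175/403 = 43.4%, Panel A 89/172 = 51.7% → Panel A
Overall: the internal panel 671/1172 = 57.3%, Panel A 465/1176 = 39.5% → the internal panel
(Panel A wins every proposal group but the internal panel wins overall — Panel A's proposals skew toward the low-rate translational research group.)

the internal panel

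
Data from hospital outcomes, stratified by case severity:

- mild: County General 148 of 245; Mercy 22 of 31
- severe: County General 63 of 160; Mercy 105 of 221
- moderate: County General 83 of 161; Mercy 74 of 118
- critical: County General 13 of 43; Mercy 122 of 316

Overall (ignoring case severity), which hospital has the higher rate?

County General

Mild: County General 148/245 = 60.4%, Mercy 22/31 = 71.0% → Mercy
Severe: County General 63/160 = 39.4%, Mercy 105/221 = 47.5% → Mercy
Moderate: County General 83/161 = 51.6%, Mercy 74/118 = 62.7% → Mercy
Critical: County General 13/43 = 30.2%, Mercy 122/316 = 38.6% → Mercy
Overall: County General 307/609 = 50.4%, Mercy 323/686 = 47.1% → County General
(Mercy wins every case group but County General wins overall — Mercy's patients skew toward the low-rate critical group.)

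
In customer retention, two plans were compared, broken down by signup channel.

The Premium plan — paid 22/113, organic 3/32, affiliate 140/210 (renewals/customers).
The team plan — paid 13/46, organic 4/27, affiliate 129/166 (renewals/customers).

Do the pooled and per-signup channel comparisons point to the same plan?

Paid: the Premium plan 22/113 = 19.5%, the team plan 13/46 = 28.3% → the team plan
Organic: the Premium plan 3/32 = 9.4%, the team plan 4/27 = 14.8% → the team plan
Affiliate: the Premium plan 140/210 = 66.7%, the team plan 129/166 = 77.7% → the team plan
Overall: the Premium plan 165/355 = 46.5%, the team plan 146/239 = 61.1% → the team plan
The team plan wins overall and in every signup group — no reversal.

Yes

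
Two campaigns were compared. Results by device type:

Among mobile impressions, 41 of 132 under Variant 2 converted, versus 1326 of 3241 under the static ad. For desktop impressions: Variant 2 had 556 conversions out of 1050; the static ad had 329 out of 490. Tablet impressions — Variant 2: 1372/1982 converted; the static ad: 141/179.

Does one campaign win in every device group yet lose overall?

Yes

Mobile: Variant 2 41/132 = 31.1%, the static ad 1326/3241 = 40.9% → the static ad
Desktop: Variant 2 556/1050 = 53.0%, the static ad 329/490 = 67.1% → the static ad
Tablet: Variant 2 1372/1982 = 69.2%, the static ad 141/179 = 78.8% → the static ad
Overall: Variant 2 1969/3164 = 62.2%, the static ad 1796/3910 = 45.9% → Variant 2
The static ad wins each device group but Variant 2 wins overall — the comparison reverses. The static ad's impressions skew toward mobile, which has a lower base rate.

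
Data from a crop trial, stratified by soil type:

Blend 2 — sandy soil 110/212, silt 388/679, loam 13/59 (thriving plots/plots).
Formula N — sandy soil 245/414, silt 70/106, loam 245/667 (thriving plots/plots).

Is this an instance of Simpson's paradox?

Yes

Sandy soil: Blend 2 110/212 = 51.9%, Formula N 245/414 = 59.2% → Formula N
Silt: Blend 2 388/679 = 57.1%, Formula N 70/106 = 66.0% → Formula N
Loam: Blend 2 13/59 = 22.0%, Formula N 245/667 = 36.7% → Formula N
Overall: Blend 2 511/950 = 53.8%, Formula N 560/1187 = 47.2% → Blend 2
Formula N wins each soil group but Blend 2 wins overall — the comparison reverses. Formula N's plots skew toward loam, which has a lower base rate.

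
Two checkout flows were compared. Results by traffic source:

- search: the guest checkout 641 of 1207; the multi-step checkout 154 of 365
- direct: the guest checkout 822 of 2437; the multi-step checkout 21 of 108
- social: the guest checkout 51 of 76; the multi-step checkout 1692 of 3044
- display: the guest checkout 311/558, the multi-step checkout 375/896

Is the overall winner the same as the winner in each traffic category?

Search: the guest checkout 641/1207 = 53.1%, the multi-step checkout 154/365 = 42.2% → the guest checkout
Direct: the guest checkout 822/2437 = 33.7%, the multi-step checkout 21/108 = 19.4% → the guest checkout
Social: the guest checkout 51/76 = 67.1%, the multi-step checkout 1692/3044 = 55.6% → the guest checkout
Display: the guest checkout 311/558 = 55.7%, the multi-step checkout 375/896 = 41.9% → the guest checkout
Overall: the guest checkout 1825/4278 = 42.7%, the multi-step checkout 2242/4413 = 50.8% → the multi-step checkout
The guest checkout wins each traffic group but the multi-step checkout wins overall — the comparison reverses. The guest checkout's sessions skew toward direct, which has a lower base rate.

No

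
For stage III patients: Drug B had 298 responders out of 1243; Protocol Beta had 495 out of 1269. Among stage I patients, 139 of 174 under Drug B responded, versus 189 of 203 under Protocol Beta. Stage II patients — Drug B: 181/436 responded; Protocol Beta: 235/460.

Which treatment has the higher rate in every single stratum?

Protocol Beta

Stage III: Drug B 298/1243 = 24.0%, Protocol Beta 495/1269 = 39.0% → Protocol Beta
Stage I: Drug B 139/174 = 79.9%, Protocol Beta 189/203 = 93.1% → Protocol Beta
Stage II: Drug B 181/436 = 41.5%, Protocol Beta 235/460 = 51.1% → Protocol Beta
Protocol Beta has the higher rate in all 3 groups.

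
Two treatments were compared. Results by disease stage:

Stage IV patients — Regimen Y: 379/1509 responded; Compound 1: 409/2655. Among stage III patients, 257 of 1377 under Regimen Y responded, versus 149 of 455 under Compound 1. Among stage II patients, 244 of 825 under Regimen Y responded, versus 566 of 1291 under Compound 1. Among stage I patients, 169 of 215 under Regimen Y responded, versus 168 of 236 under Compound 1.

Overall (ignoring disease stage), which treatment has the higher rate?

Stage IV: Regimen Y 379/1509 = 25.1%, Compound 1 409/2655 = 15.4% → Regimen Y
Stage III: Regimen Y 257/1377 = 18.7%, Compound 1 149/455 = 32.7% → Compound 1
Stage II: Regimen Y 244/825 = 29.6%, Compound 1 566/1291 = 43.8% → Compound 1
Stage I: Regimen Y 169/215 = 78.6%, Compound 1 168/236 = 71.2% → Regimen Y
Overall: Regimen Y 1049/3926 = 26.7%, Compound 1 1292/4637 = 27.9% → Compound 1
(Neither sweeps every disease group, but Compound 1 has the higher pooled rate.)

Compound 1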